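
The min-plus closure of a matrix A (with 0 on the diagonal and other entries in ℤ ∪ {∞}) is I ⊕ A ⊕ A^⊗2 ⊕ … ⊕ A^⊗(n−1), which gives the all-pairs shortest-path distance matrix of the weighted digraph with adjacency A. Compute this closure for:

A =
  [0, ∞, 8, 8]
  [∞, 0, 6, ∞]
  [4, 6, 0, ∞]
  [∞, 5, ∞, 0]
Closure =
  [0, 13, 8, 8]
  [10, 0, 6, 18]
  [4, 6, 0, 12]
  [15, 5, 11, 0]

This is the Floyd-Warshall all-pairs shortest-path computation. For each intermediate vertex k = 0, 1, …, 3, update dist[i][j] ← min(dist[i][j], dist[i][k] + dist[k][j]). The final matrix gives, for each (i, j), the minimum total weight of any directed path from i to j (possibly empty when i = j).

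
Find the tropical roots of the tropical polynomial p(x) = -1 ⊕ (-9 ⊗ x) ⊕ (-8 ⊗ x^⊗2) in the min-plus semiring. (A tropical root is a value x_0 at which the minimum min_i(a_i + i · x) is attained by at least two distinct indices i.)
Roots: {-1, 8}

Each tropical root is a break point of the lower envelope of the lines y = a_i + i · x (there are 3 lines, with slopes 0, 1, ..., 2). Only the lines that attain the minimum somewhere contribute to roots; other lines are dominated. Here the surviving (envelope) indices are i = 2, i = 1, i = 0.
Intersections between consecutive envelope lines give the roots: for adjacent envelope indices i < j the intersection is x = (a_i − a_j) / (j − i). Reading off the sorted break points: {-1, 8}.
Verification: at each break x_0, at least two indices attain the minimum of min_i(a_i + i · x_0).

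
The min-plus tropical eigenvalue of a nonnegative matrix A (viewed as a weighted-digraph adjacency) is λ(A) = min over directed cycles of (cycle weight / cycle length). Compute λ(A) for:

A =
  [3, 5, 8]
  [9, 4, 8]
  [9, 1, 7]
λ(A) = 3

Enumerate directed cycles and compute their means (weight / length). Sample:
  cycle 0 → 0: weight = 3, length = 1, mean = 3/1 ≈ 3.000
  cycle 1 → 1: weight = 4, length = 1, mean = 4/1 ≈ 4.000
  cycle 2 → 2: weight = 7, length = 1, mean = 7/1 ≈ 7.000
  cycle 0 → 1 → 0: weight = 14, length = 2, mean = 14/2 ≈ 7.000
  cycle 0 → 2 → 0: weight = 17, length = 2, mean = 17/2 ≈ 8.500
  cycle 1 → 0 → 1: weight = 14, length = 2, mean = 14/2 ≈ 7.000
Minimum mean = 3.000, attained e.g. along the cycle 0 → 0 with weight 3 and length 1. So λ(A) = 3/1 = 3.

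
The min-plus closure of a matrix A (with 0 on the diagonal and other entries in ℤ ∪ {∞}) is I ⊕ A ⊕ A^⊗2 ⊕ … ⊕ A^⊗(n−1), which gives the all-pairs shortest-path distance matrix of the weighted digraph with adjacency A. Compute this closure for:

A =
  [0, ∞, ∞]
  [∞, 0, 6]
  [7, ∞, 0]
Closure =
  [0, ∞, ∞]
  [13, 0, 6]
  [7, ∞, 0]

This is the Floyd-Warshall all-pairs shortest-path computation. For each intermediate vertex k = 0, 1, …, 2, update dist[i][j] ← min(dist[i][j], dist[i][k] + dist[k][j]). The final matrix gives, for each (i, j), the minimum total weight of any directed path from i to j (possibly empty when i = j).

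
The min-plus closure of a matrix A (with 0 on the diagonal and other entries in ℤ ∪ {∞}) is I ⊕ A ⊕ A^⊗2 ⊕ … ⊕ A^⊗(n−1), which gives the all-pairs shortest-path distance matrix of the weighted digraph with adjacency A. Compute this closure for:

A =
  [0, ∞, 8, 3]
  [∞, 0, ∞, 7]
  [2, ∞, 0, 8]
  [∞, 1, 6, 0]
Closure =
  [0, 4, 8, 3]
  [15, 0, 13, 7]
  [2, 6, 0, 5]
  [8, 1, 6, 0]

This is the Floyd-Warshall all-pairs shortest-path computation. For each intermediate vertex k = 0, 1, …, 3, update dist[i][j] ← min(dist[i][j], dist[i][k] + dist[k][j]). The final matrix gives, for each (i, j), the minimum total weight of any directed path from i to j (possibly empty when i = j).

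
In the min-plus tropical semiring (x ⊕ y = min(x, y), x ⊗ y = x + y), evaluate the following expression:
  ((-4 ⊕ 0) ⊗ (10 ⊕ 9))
((-4 ⊕ 0) ⊗ (10 ⊕ 9)) = 5

Expand innermost to outermost. Recall ⊕ takes the minimum of its arguments and ⊗ takes their sum. Working out the expression ((-4 ⊕ 0) ⊗ (10 ⊕ 9)) gives 5.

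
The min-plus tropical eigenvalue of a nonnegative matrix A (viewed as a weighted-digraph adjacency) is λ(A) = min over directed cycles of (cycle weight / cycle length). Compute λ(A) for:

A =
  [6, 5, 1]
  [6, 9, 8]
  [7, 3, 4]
λ(A) = 10/3

Enumerate directed cycles and compute their means (weight / length). Sample:
  cycle 0 → 0: weight = 6, length = 1, mean = 6/1 ≈ 6.000
  cycle 1 → 1: weight = 9, length = 1, mean = 9/1 ≈ 9.000
  cycle 2 → 2: weight = 4, length = 1, mean = 4/1 ≈ 4.000
  cycle 0 → 1 → 0: weight = 11, length = 2, mean = 11/2 ≈ 5.500
  cycle 0 → 2 → 0: weight = 8, length = 2, mean = 8/2 ≈ 4.000
  cycle 1 → 0 → 1: weight = 11, length = 2, mean = 11/2 ≈ 5.500
Minimum mean = 3.333, attained e.g. along the cycle 0 → 2 → 1 → 0 with weight 10 and length 3. So λ(A) = 10/3 = 10/3.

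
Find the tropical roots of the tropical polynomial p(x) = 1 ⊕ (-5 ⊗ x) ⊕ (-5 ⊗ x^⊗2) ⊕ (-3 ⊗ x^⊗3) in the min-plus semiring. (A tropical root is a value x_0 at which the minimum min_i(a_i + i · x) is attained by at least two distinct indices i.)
Roots: {-2, 0, 6}

Each tropical root is a break point of the lower envelope of the lines y = a_i + i · x (there are 4 lines, with slopes 0, 1, ..., 3). Only the lines that attain the minimum somewhere contribute to roots; other lines are dominated. Here the surviving (envelope) indices are i = 3, i = 2, i = 1, i = 0.
Intersections between consecutive envelope lines give the roots: for adjacent envelope indices i < j the intersection is x = (a_i − a_j) / (j − i). Reading off the sorted break points: {-2, 0, 6}.
Verification: at each break x_0, at least two indices attain the minimum of min_i(a_i + i · x_0).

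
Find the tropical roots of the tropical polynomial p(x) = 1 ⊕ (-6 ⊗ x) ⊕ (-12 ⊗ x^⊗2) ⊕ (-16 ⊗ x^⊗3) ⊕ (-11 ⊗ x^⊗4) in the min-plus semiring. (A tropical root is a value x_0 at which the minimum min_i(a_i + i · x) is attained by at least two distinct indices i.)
Roots: {-5, 4, 6, 7}

Each tropical root is a break point of the lower envelope of the lines y = a_i + i · x (there are 5 lines, with slopes 0, 1, ..., 4). Only the lines that attain the minimum somewhere contribute to roots; other lines are dominated. Here the surviving (envelope) indices are i = 4, i = 3, i = 2, i = 1, i = 0.
Intersections between consecutive envelope lines give the roots: for adjacent envelope indices i < j the intersection is x = (a_i − a_j) / (j − i). Reading off the sorted break points: {-5, 4, 6, 7}.
Verification: at each break x_0, at least two indices attain the minimum of min_i(a_i + i · x_0).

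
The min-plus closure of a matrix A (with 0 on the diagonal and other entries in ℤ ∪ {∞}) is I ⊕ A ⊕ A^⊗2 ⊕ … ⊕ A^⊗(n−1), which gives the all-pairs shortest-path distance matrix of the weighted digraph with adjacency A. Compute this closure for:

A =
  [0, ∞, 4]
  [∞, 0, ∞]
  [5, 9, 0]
Closure =
  [0, 13, 4]
  [∞, 0, ∞]
  [5, 9, 0]

This is the Floyd-Warshall all-pairs shortest-path computation. For each intermediate vertex k = 0, 1, …, 2, update dist[i][j] ← min(dist[i][j], dist[i][k] + dist[k][j]). The final matrix gives, for each (i, j), the minimum total weight of any directed path from i to j (possibly empty when i = j).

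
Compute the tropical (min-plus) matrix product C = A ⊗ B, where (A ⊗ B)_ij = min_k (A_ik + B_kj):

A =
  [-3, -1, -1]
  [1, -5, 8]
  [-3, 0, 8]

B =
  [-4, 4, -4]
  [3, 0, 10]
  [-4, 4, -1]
A ⊗ B =
  [-7, -1, -7]
  [-3, -5, -3]
  [-7, 0, -7]

Apply the min-plus product entry-by-entry:
  C[0][0] = min over k of (A[0][0] + B[0][0] = -3 + -4 = -7, A[0][1] + B[1][0] = -1 + 3 = 2, A[0][2] + B[2][0] = -1 + -4 = -5) = -7 (attained at k = 0)
  C[0][1] = min over k of (A[0][0] + B[0][1] = -3 + 4 = 1, A[0][1] + B[1][1] = -1 + 0 = -1, A[0][2] + B[2][1] = -1 + 4 = 3) = -1 (attained at k = 1)
  C[0][2] = min over k of (A[0][0] + B[0][2] = -3 + -4 = -7, A[0][1] + B[1][2] = -1 + 10 = 9, A[0][2] + B[2][2] = -1 + -1 = -2) = -7 (attained at k = 0)
  C[1][0] = min over k of (A[1][0] + B[0][0] = 1 + -4 = -3, A[1][1] + B[1][0] = -5 + 3 = -2, A[1][2] + B[2][0] = 8 + -4 = 4) = -3 (attained at k = 0)
  C[1][1] = min over k of (A[1][0] + B[0][1] = 1 + 4 = 5, A[1][1] + B[1][1] = -5 + 0 = -5, A[1][2] + B[2][1] = 8 + 4 = 12) = -5 (attained at k = 1)
  C[1][2] = min over k of (A[1][0] + B[0][2] = 1 + -4 = -3, A[1][1] + B[1][2] = -5 + 10 = 5, A[1][2] + B[2][2] = 8 + -1 = 7) = -3 (attained at k = 0)
  C[2][0] = min over k of (A[2][0] + B[0][0] = -3 + -4 = -7, A[2][1] + B[1][0] = 0 + 3 = 3, A[2][2] + B[2][0] = 8 + -4 = 4) = -7 (attained at k = 0)
  C[2][1] = min over k of (A[2][0] + B[0][1] = -3 + 4 = 1, A[2][1] + B[1][1] = 0 + 0 = 0, A[2][2] + B[2][1] = 8 + 4 = 12) = 0 (attained at k = 1)
  C[2][2] = min over k of (A[2][0] + B[0][2] = -3 + -4 = -7, A[2][1] + B[1][2] = 0 + 10 = 10, A[2][2] + B[2][2] = 8 + -1 = 7) = -7 (attained at k = 0)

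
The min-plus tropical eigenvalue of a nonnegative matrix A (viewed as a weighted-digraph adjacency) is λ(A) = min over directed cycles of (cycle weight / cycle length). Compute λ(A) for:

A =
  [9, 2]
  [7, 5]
λ(A) = 9/2

Enumerate directed cycles and compute their means (weight / length). Sample:
  cycle 0 → 0: weight = 9, length = 1, mean = 9/1 ≈ 9.000
  cycle 1 → 1: weight = 5, length = 1, mean = 5/1 ≈ 5.000
  cycle 0 → 1 → 0: weight = 9, length = 2, mean = 9/2 ≈ 4.500
  cycle 1 → 0 → 1: weight = 9, length = 2, mean = 9/2 ≈ 4.500
Minimum mean = 4.500, attained e.g. along the cycle 0 → 1 → 0 with weight 9 and length 2. So λ(A) = 9/2 = 9/2.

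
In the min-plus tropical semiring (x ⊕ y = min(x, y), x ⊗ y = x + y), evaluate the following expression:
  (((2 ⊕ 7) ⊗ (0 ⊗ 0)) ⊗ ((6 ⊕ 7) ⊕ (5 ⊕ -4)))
(((2 ⊕ 7) ⊗ (0 ⊗ 0)) ⊗ ((6 ⊕ 7) ⊕ (5 ⊕ -4))) = -2

Expand innermost to outermost. Recall ⊕ takes the minimum of its arguments and ⊗ takes their sum. Working out the expression (((2 ⊕ 7) ⊗ (0 ⊗ 0)) ⊗ ((6 ⊕ 7) ⊕ (5 ⊕ -4))) gives -2.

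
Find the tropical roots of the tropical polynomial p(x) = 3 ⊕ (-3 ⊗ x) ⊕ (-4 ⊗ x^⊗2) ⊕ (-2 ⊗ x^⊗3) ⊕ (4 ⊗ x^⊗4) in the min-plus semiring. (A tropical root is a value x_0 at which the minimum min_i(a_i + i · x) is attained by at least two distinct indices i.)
Roots: {-6, -2, 1, 6}

Each tropical root is a break point of the lower envelope of the lines y = a_i + i · x (there are 5 lines, with slopes 0, 1, ..., 4). Only the lines that attain the minimum somewhere contribute to roots; other lines are dominated. Here the surviving (envelope) indices are i = 4, i = 3, i = 2, i = 1, i = 0.
Intersections between consecutive envelope lines give the roots: for adjacent envelope indices i < j the intersection is x = (a_i − a_j) / (j − i). Reading off the sorted break points: {-6, -2, 1, 6}.
Verification: at each break x_0, at least two indices attain the minimum of min_i(a_i + i · x_0).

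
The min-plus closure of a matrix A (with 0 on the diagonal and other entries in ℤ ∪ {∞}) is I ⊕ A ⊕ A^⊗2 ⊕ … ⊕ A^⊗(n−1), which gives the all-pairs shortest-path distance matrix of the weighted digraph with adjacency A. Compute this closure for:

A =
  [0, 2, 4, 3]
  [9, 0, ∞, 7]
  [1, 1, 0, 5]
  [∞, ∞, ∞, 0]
Closure =
  [0, 2, 4, 3]
  [9, 0, 13, 7]
  [1, 1, 0, 4]
  [∞, ∞, ∞, 0]

This is the Floyd-Warshall all-pairs shortest-path computation. For each intermediate vertex k = 0, 1, …, 3, update dist[i][j] ← min(dist[i][j], dist[i][k] + dist[k][j]). The final matrix gives, for each (i, j), the minimum total weight of any directed path from i to j (possibly empty when i = j).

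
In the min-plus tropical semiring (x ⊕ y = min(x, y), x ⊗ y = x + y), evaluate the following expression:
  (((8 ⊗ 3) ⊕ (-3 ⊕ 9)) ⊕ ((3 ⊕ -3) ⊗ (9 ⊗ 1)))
(((8 ⊗ 3) ⊕ (-3 ⊕ 9)) ⊕ ((3 ⊕ -3) ⊗ (9 ⊗ 1))) = -3

Expand innermost to outermost. Recall ⊕ takes the minimum of its arguments and ⊗ takes their sum. Working out the expression (((8 ⊗ 3) ⊕ (-3 ⊕ 9)) ⊕ ((3 ⊕ -3) ⊗ (9 ⊗ 1))) gives -3.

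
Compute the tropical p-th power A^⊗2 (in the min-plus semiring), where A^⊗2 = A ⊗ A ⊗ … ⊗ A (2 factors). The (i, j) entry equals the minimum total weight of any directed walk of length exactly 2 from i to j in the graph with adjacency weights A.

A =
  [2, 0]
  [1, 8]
A^⊗2 =
  [1, 2]
  [3, 1]

Each entry (A^⊗2)_ij equals the minimum over all length-2 walks i = v_0 → v_1 → … → v_2 = j of Σ_t A[v_t][v_{t+1}]. For example, for (i, j) = (0, 1) we minimise over 2 possible intermediate vertex sequences; the minimum is 2, attained along the walk 0 → 0 → 1.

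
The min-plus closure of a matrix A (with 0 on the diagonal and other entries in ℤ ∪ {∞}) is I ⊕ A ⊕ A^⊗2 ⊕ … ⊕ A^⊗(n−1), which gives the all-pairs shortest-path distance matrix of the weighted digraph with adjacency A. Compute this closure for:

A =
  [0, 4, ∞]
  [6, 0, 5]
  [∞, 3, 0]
Closure =
  [0, 4, 9]
  [6, 0, 5]
  [9, 3, 0]

This is the Floyd-Warshall all-pairs shortest-path computation. For each intermediate vertex k = 0, 1, …, 2, update dist[i][j] ← min(dist[i][j], dist[i][k] + dist[k][j]). The final matrix gives, for each (i, j), the minimum total weight of any directed path from i to j (possibly empty when i = j).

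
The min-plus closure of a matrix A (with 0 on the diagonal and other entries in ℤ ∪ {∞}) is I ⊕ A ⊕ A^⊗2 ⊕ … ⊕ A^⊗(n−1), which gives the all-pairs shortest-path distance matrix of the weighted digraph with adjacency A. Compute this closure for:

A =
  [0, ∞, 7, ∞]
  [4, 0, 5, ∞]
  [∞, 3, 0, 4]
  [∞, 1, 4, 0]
Closure =
  [0, 10, 7, 11]
  [4, 0, 5, 9]
  [7, 3, 0, 4]
  [5, 1, 4, 0]

This is the Floyd-Warshall all-pairs shortest-path computation. For each intermediate vertex k = 0, 1, …, 3, update dist[i][j] ← min(dist[i][j], dist[i][k] + dist[k][j]). The final matrix gives, for each (i, j), the minimum total weight of any directed path from i to j (possibly empty when i = j).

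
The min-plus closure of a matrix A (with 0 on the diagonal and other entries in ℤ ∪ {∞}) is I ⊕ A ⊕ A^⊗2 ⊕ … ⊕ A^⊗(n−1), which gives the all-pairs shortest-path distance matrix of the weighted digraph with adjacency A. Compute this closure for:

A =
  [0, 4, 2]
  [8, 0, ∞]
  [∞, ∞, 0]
Closure =
  [0, 4, 2]
  [8, 0, 10]
  [∞, ∞, 0]

This is the Floyd-Warshall all-pairs shortest-path computation. For each intermediate vertex k = 0, 1, …, 2, update dist[i][j] ← min(dist[i][j], dist[i][k] + dist[k][j]). The final matrix gives, for each (i, j), the minimum total weight of any directed path from i to j (possibly empty when i = j).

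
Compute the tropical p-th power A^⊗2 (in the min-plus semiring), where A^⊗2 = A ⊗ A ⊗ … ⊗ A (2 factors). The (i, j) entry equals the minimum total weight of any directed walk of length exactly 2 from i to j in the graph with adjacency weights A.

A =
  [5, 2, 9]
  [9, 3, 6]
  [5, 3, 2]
A^⊗2 =
  [10, 5, 8]
  [11, 6, 8]
  [7, 5, 4]

Each entry (A^⊗2)_ij equals the minimum over all length-2 walks i = v_0 → v_1 → … → v_2 = j of Σ_t A[v_t][v_{t+1}]. For example, for (i, j) = (0, 2) we minimise over 3 possible intermediate vertex sequences; the minimum is 8, attained along the walk 0 → 1 → 2.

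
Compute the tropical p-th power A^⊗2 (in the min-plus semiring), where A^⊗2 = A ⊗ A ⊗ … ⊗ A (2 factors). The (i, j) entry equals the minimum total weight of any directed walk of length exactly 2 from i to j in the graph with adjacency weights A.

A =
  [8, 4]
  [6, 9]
A^⊗2 =
  [10, 12]
  [14, 10]

Each entry (A^⊗2)_ij equals the minimum over all length-2 walks i = v_0 → v_1 → … → v_2 = j of Σ_t A[v_t][v_{t+1}]. For example, for (i, j) = (0, 1) we minimise over 2 possible intermediate vertex sequences; the minimum is 12, attained along the walk 0 → 0 → 1.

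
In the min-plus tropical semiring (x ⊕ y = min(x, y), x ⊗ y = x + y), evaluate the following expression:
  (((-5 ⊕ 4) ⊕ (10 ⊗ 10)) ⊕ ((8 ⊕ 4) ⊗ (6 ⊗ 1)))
(((-5 ⊕ 4) ⊕ (10 ⊗ 10)) ⊕ ((8 ⊕ 4) ⊗ (6 ⊗ 1))) = -5

Expand innermost to outermost. Recall ⊕ takes the minimum of its arguments and ⊗ takes their sum. Working out the expression (((-5 ⊕ 4) ⊕ (10 ⊗ 10)) ⊕ ((8 ⊕ 4) ⊗ (6 ⊗ 1))) gives -5.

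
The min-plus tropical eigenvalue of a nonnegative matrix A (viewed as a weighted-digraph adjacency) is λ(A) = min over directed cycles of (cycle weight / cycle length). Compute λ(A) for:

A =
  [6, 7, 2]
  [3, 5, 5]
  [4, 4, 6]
λ(A) = 3

Enumerate directed cycles and compute their means (weight / length). Sample:
  cycle 0 → 0: weight = 6, length = 1, mean = 6/1 ≈ 6.000
  cycle 1 → 1: weight = 5, length = 1, mean = 5/1 ≈ 5.000
  cycle 2 → 2: weight = 6, length = 1, mean = 6/1 ≈ 6.000
  cycle 0 → 1 → 0: weight = 10, length = 2, mean = 10/2 ≈ 5.000
  cycle 0 → 2 → 0: weight = 6, length = 2, mean = 6/2 ≈ 3.000
  cycle 1 → 0 → 1: weight = 10, length = 2, mean = 10/2 ≈ 5.000
Minimum mean = 3.000, attained e.g. along the cycle 0 → 2 → 0 with weight 6 and length 2. So λ(A) = 6/2 = 3.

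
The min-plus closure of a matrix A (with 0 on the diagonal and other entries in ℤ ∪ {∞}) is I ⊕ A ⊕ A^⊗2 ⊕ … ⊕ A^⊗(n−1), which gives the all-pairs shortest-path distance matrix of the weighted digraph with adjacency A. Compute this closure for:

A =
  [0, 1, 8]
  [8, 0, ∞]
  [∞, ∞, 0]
Closure =
  [0, 1, 8]
  [8, 0, 16]
  [∞, ∞, 0]

This is the Floyd-Warshall all-pairs shortest-path computation. For each intermediate vertex k = 0, 1, …, 2, update dist[i][j] ← min(dist[i][j], dist[i][k] + dist[k][j]). The final matrix gives, for each (i, j), the minimum total weight of any directed path from i to j (possibly empty when i = j).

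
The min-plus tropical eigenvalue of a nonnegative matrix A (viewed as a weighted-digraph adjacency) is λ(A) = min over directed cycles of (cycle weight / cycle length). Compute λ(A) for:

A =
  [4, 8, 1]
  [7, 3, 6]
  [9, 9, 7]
λ(A) = 3

Enumerate directed cycles and compute their means (weight / length). Sample:
  cycle 0 → 0: weight = 4, length = 1, mean = 4/1 ≈ 4.000
  cycle 1 → 1: weight = 3, length = 1, mean = 3/1 ≈ 3.000
  cycle 2 → 2: weight = 7, length = 1, mean = 7/1 ≈ 7.000
  cycle 0 → 1 → 0: weight = 15, length = 2, mean = 15/2 ≈ 7.500
  cycle 0 → 2 → 0: weight = 10, length = 2, mean = 10/2 ≈ 5.000
  cycle 1 → 0 → 1: weight = 15, length = 2, mean = 15/2 ≈ 7.500
Minimum mean = 3.000, attained e.g. along the cycle 1 → 1 with weight 3 and length 1. So λ(A) = 3/1 = 3.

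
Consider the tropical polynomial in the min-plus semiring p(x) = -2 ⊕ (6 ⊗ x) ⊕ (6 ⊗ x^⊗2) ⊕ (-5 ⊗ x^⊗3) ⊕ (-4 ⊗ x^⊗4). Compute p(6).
p(6) = -2

A tropical monomial a ⊗ x^⊗i evaluates to a + i · x. Evaluating each term at x = 6:
  Term 0 contributes -2 + 0 · 6 = -2
  Term 1 contributes 6 + 1 · 6 = 12
  Term 2 contributes 6 + 2 · 6 = 18
  Term 3 contributes -5 + 3 · 6 = 13
  Term 4 contributes -4 + 4 · 6 = 20
p(6) = ⊕ of these = min[-2, 12, 18, 13, 20] = -2.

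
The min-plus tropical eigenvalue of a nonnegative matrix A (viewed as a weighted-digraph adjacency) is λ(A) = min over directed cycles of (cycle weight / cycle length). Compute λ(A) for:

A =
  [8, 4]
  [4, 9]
λ(A) = 4

Enumerate directed cycles and compute their means (weight / length). Sample:
  cycle 0 → 0: weight = 8, length = 1, mean = 8/1 ≈ 8.000
  cycle 1 → 1: weight = 9, length = 1, mean = 9/1 ≈ 9.000
  cycle 0 → 1 → 0: weight = 8, length = 2, mean = 8/2 ≈ 4.000
  cycle 1 → 0 → 1: weight = 8, length = 2, mean = 8/2 ≈ 4.000
Minimum mean = 4.000, attained e.g. along the cycle 0 → 1 → 0 with weight 8 and length 2. So λ(A) = 8/2 = 4.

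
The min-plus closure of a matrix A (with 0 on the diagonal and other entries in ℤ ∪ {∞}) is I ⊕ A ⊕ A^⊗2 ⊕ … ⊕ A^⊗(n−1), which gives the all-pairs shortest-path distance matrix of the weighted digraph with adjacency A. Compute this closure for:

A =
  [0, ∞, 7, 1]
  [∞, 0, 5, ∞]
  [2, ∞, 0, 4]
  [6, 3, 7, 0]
Closure =
  [0, 4, 7, 1]
  [7, 0, 5, 8]
  [2, 6, 0, 3]
  [6, 3, 7, 0]

This is the Floyd-Warshall all-pairs shortest-path computation. For each intermediate vertex k = 0, 1, …, 3, update dist[i][j] ← min(dist[i][j], dist[i][k] + dist[k][j]). The final matrix gives, for each (i, j), the minimum total weight of any directed path from i to j (possibly empty when i = j).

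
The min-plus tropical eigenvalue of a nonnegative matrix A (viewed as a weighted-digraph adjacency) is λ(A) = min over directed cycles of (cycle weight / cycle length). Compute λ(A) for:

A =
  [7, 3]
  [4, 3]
λ(A) = 3

Enumerate directed cycles and compute their means (weight / length). Sample:
  cycle 0 → 0: weight = 7, length = 1, mean = 7/1 ≈ 7.000
  cycle 1 → 1: weight = 3, length = 1, mean = 3/1 ≈ 3.000
  cycle 0 → 1 → 0: weight = 7, length = 2, mean = 7/2 ≈ 3.500
  cycle 1 → 0 → 1: weight = 7, length = 2, mean = 7/2 ≈ 3.500
Minimum mean = 3.000, attained e.g. along the cycle 1 → 1 with weight 3 and length 1. So λ(A) = 3/1 = 3.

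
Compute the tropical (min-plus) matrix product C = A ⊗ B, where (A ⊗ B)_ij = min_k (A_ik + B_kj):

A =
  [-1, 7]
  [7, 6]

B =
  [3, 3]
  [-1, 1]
A ⊗ B =
  [2, 2]
  [5, 7]

Apply the min-plus product entry-by-entry:
  C[0][0] = min over k of (A[0][0] + B[0][0] = -1 + 3 = 2, A[0][1] + B[1][0] = 7 + -1 = 6) = 2 (attained at k = 0)
  C[0][1] = min over k of (A[0][0] + B[0][1] = -1 + 3 = 2, A[0][1] + B[1][1] = 7 + 1 = 8) = 2 (attained at k = 0)
  C[1][0] = min over k of (A[1][0] + B[0][0] = 7 + 3 = 10, A[1][1] + B[1][0] = 6 + -1 = 5) = 5 (attained at k = 1)
  C[1][1] = min over k of (A[1][0] + B[0][1] = 7 + 3 = 10, A[1][1] + B[1][1] = 6 + 1 = 7) = 7 (attained at k = 1)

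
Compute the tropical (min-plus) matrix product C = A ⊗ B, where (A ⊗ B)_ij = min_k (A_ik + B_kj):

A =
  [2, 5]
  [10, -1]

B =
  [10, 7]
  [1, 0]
A ⊗ B =
  [6, 5]
  [0, -1]

Apply the min-plus product entry-by-entry:
  C[0][0] = min over k of (A[0][0] + B[0][0] = 2 + 10 = 12, A[0][1] + B[1][0] = 5 + 1 = 6) = 6 (attained at k = 1)
  C[0][1] = min over k of (A[0][0] + B[0][1] = 2 + 7 = 9, A[0][1] + B[1][1] = 5 + 0 = 5) = 5 (attained at k = 1)
  C[1][0] = min over k of (A[1][0] + B[0][0] = 10 + 10 = 20, A[1][1] + B[1][0] = -1 + 1 = 0) = 0 (attained at k = 1)
  C[1][1] = min over k of (A[1][0] + B[0][1] = 10 + 7 = 17, A[1][1] + B[1][1] = -1 + 0 = -1) = -1 (attained at k = 1)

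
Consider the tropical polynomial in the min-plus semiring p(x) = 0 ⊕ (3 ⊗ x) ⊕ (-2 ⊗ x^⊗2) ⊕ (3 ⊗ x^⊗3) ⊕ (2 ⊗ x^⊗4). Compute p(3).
p(3) = 0

A tropical monomial a ⊗ x^⊗i evaluates to a + i · x. Evaluating each term at x = 3:
  Term 0 contributes 0 + 0 · 3 = 0
  Term 1 contributes 3 + 1 · 3 = 6
  Term 2 contributes -2 + 2 · 3 = 4
  Term 3 contributes 3 + 3 · 3 = 12
  Term 4 contributes 2 + 4 · 3 = 14
p(3) = ⊕ of these = min[0, 6, 4, 12, 14] = 0.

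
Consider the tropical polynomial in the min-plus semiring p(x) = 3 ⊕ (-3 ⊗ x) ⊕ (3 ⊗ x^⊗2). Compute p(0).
p(0) = -3

A tropical monomial a ⊗ x^⊗i evaluates to a + i · x. Evaluating each term at x = 0:
  Term 0 contributes 3 + 0 · 0 = 3
  Term 1 contributes -3 + 1 · 0 = -3
  Term 2 contributes 3 + 2 · 0 = 3
p(0) = ⊕ of these = min[3, -3, 3] = -3.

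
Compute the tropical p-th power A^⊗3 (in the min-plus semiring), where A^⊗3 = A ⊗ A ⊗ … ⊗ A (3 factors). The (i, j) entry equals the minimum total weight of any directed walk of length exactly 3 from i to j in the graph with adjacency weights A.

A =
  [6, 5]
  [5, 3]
A^⊗3 =
  [13, 11]
  [11, 9]

Each entry (A^⊗3)_ij equals the minimum over all length-3 walks i = v_0 → v_1 → … → v_3 = j of Σ_t A[v_t][v_{t+1}]. For example, for (i, j) = (0, 1) we minimise over 4 possible intermediate vertex sequences; the minimum is 11, attained along the walk 0 → 1 → 1 → 1.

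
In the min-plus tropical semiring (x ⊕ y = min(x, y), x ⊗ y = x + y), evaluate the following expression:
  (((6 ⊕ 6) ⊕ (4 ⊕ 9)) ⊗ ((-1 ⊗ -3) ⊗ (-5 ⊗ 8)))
(((6 ⊕ 6) ⊕ (4 ⊕ 9)) ⊗ ((-1 ⊗ -3) ⊗ (-5 ⊗ 8))) = 3

Expand innermost to outermost. Recall ⊕ takes the minimum of its arguments and ⊗ takes their sum. Working out the expression (((6 ⊕ 6) ⊕ (4 ⊕ 9)) ⊗ ((-1 ⊗ -3) ⊗ (-5 ⊗ 8))) gives 3.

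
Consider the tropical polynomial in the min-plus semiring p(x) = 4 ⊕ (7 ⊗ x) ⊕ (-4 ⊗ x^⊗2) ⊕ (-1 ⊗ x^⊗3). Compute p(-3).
p(-3) = -10

A tropical monomial a ⊗ x^⊗i evaluates to a + i · x. Evaluating each term at x = -3:
  Term 0 contributes 4 + 0 · -3 = 4
  Term 1 contributes 7 + 1 · -3 = 4
  Term 2 contributes -4 + 2 · -3 = -10
  Term 3 contributes -1 + 3 · -3 = -10
p(-3) = ⊕ of these = min[4, 4, -10, -10] = -10.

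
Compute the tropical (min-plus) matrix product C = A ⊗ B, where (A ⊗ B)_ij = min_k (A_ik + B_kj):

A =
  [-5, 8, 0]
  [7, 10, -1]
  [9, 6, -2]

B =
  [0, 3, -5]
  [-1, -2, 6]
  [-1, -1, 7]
A ⊗ B =
  [-5, -2, -10]
  [-2, -2, 2]
  [-3, -3, 4]

Apply the min-plus product entry-by-entry:
  C[0][0] = min over k of (A[0][0] + B[0][0] = -5 + 0 = -5, A[0][1] + B[1][0] = 8 + -1 = 7, A[0][2] + B[2][0] = 0 + -1 = -1) = -5 (attained at k = 0)
  C[0][1] = min over k of (A[0][0] + B[0][1] = -5 + 3 = -2, A[0][1] + B[1][1] = 8 + -2 = 6, A[0][2] + B[2][1] = 0 + -1 = -1) = -2 (attained at k = 0)
  C[0][2] = min over k of (A[0][0] + B[0][2] = -5 + -5 = -10, A[0][1] + B[1][2] = 8 + 6 = 14, A[0][2] + B[2][2] = 0 + 7 = 7) = -10 (attained at k = 0)
  C[1][0] = min over k of (A[1][0] + B[0][0] = 7 + 0 = 7, A[1][1] + B[1][0] = 10 + -1 = 9, A[1][2] + B[2][0] = -1 + -1 = -2) = -2 (attained at k = 2)
  C[1][1] = min over k of (A[1][0] + B[0][1] = 7 + 3 = 10, A[1][1] + B[1][1] = 10 + -2 = 8, A[1][2] + B[2][1] = -1 + -1 = -2) = -2 (attained at k = 2)
  C[1][2] = min over k of (A[1][0] + B[0][2] = 7 + -5 = 2, A[1][1] + B[1][2] = 10 + 6 = 16, A[1][2] + B[2][2] = -1 + 7 = 6) = 2 (attained at k = 0)
  C[2][0] = min over k of (A[2][0] + B[0][0] = 9 + 0 = 9, A[2][1] + B[1][0] = 6 + -1 = 5, A[2][2] + B[2][0] = -2 + -1 = -3) = -3 (attained at k = 2)
  C[2][1] = min over k of (A[2][0] + B[0][1] = 9 + 3 = 12, A[2][1] + B[1][1] = 6 + -2 = 4, A[2][2] + B[2][1] = -2 + -1 = -3) = -3 (attained at k = 2)
  C[2][2] = min over k of (A[2][0] + B[0][2] = 9 + -5 = 4, A[2][1] + B[1][2] = 6 + 6 = 12, A[2][2] + B[2][2] = -2 + 7 = 5) = 4 (attained at k = 0)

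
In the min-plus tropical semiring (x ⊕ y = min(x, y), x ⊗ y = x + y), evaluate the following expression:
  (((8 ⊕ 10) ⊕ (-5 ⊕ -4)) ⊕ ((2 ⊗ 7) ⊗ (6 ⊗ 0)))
(((8 ⊕ 10) ⊕ (-5 ⊕ -4)) ⊕ ((2 ⊗ 7) ⊗ (6 ⊗ 0))) = -5

Expand innermost to outermost. Recall ⊕ takes the minimum of its arguments and ⊗ takes their sum. Working out the expression (((8 ⊕ 10) ⊕ (-5 ⊕ -4)) ⊕ ((2 ⊗ 7) ⊗ (6 ⊗ 0))) gives -5.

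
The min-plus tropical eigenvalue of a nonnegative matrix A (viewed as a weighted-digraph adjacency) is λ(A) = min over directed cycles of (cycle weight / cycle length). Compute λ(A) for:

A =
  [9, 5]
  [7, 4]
λ(A) = 4

Enumerate directed cycles and compute their means (weight / length). Sample:
  cycle 0 → 0: weight = 9, length = 1, mean = 9/1 ≈ 9.000
  cycle 1 → 1: weight = 4, length = 1, mean = 4/1 ≈ 4.000
  cycle 0 → 1 → 0: weight = 12, length = 2, mean = 12/2 ≈ 6.000
  cycle 1 → 0 → 1: weight = 12, length = 2, mean = 12/2 ≈ 6.000
Minimum mean = 4.000, attained e.g. along the cycle 1 → 1 with weight 4 and length 1. So λ(A) = 4/1 = 4.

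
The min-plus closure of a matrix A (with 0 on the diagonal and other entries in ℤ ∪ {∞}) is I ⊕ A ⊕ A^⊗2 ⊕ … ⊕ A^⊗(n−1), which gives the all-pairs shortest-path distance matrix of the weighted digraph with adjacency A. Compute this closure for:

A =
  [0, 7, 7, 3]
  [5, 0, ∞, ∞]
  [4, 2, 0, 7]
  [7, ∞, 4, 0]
Closure =
  [0, 7, 7, 3]
  [5, 0, 12, 8]
  [4, 2, 0, 7]
  [7, 6, 4, 0]

This is the Floyd-Warshall all-pairs shortest-path computation. For each intermediate vertex k = 0, 1, …, 3, update dist[i][j] ← min(dist[i][j], dist[i][k] + dist[k][j]). The final matrix gives, for each (i, j), the minimum total weight of any directed path from i to j (possibly empty when i = j).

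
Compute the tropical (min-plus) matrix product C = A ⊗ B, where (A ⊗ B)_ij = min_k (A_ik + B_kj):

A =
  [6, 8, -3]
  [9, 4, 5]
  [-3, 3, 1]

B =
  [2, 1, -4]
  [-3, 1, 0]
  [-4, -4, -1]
A ⊗ B =
  [-7, -7, -4]
  [1, 1, 4]
  [-3, -3, -7]

Apply the min-plus product entry-by-entry:
  C[0][0] = min over k of (A[0][0] + B[0][0] = 6 + 2 = 8, A[0][1] + B[1][0] = 8 + -3 = 5, A[0][2] + B[2][0] = -3 + -4 = -7) = -7 (attained at k = 2)
  C[0][1] = min over k of (A[0][0] + B[0][1] = 6 + 1 = 7, A[0][1] + B[1][1] = 8 + 1 = 9, A[0][2] + B[2][1] = -3 + -4 = -7) = -7 (attained at k = 2)
  C[0][2] = min over k of (A[0][0] + B[0][2] = 6 + -4 = 2, A[0][1] + B[1][2] = 8 + 0 = 8, A[0][2] + B[2][2] = -3 + -1 = -4) = -4 (attained at k = 2)
  C[1][0] = min over k of (A[1][0] + B[0][0] = 9 + 2 = 11, A[1][1] + B[1][0] = 4 + -3 = 1, A[1][2] + B[2][0] = 5 + -4 = 1) = 1 (attained at k = 1)
  C[1][1] = min over k of (A[1][0] + B[0][1] = 9 + 1 = 10, A[1][1] + B[1][1] = 4 + 1 = 5, A[1][2] + B[2][1] = 5 + -4 = 1) = 1 (attained at k = 2)
  C[1][2] = min over k of (A[1][0] + B[0][2] = 9 + -4 = 5, A[1][1] + B[1][2] = 4 + 0 = 4, A[1][2] + B[2][2] = 5 + -1 = 4) = 4 (attained at k = 1)
  C[2][0] = min over k of (A[2][0] + B[0][0] = -3 + 2 = -1, A[2][1] + B[1][0] = 3 + -3 = 0, A[2][2] + B[2][0] = 1 + -4 = -3) = -3 (attained at k = 2)
  C[2][1] = min over k of (A[2][0] + B[0][1] = -3 + 1 = -2, A[2][1] + B[1][1] = 3 + 1 = 4, A[2][2] + B[2][1] = 1 + -4 = -3) = -3 (attained at k = 2)
  C[2][2] = min over k of (A[2][0] + B[0][2] = -3 + -4 = -7, A[2][1] + B[1][2] = 3 + 0 = 3, A[2][2] + B[2][2] = 1 + -1 = 0) = -7 (attained at k = 0)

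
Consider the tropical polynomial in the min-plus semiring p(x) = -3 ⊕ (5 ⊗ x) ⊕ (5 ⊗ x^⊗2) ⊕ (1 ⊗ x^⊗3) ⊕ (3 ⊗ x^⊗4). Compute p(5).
p(5) = -3

A tropical monomial a ⊗ x^⊗i evaluates to a + i · x. Evaluating each term at x = 5:
  Term 0 contributes -3 + 0 · 5 = -3
  Term 1 contributes 5 + 1 · 5 = 10
  Term 2 contributes 5 + 2 · 5 = 15
  Term 3 contributes 1 + 3 · 5 = 16
  Term 4 contributes 3 + 4 · 5 = 23
p(5) = ⊕ of these = min[-3, 10, 15, 16, 23] = -3.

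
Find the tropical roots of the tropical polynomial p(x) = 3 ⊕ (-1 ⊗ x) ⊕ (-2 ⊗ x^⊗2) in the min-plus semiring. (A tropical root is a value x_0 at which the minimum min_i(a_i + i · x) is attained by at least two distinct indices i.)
Roots: {1, 4}

Each tropical root is a break point of the lower envelope of the lines y = a_i + i · x (there are 3 lines, with slopes 0, 1, ..., 2). Only the lines that attain the minimum somewhere contribute to roots; other lines are dominated. Here the surviving (envelope) indices are i = 2, i = 1, i = 0.
Intersections between consecutive envelope lines give the roots: for adjacent envelope indices i < j the intersection is x = (a_i − a_j) / (j − i). Reading off the sorted break points: {1, 4}.
Verification: at each break x_0, at least two indices attain the minimum of min_i(a_i + i · x_0).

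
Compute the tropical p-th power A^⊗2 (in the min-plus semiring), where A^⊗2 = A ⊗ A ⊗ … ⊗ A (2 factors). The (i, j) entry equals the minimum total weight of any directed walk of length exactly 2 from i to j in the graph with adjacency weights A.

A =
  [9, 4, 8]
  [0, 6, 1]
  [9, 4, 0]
A^⊗2 =
  [4, 10, 5]
  [6, 4, 1]
  [4, 4, 0]

Each entry (A^⊗2)_ij equals the minimum over all length-2 walks i = v_0 → v_1 → … → v_2 = j of Σ_t A[v_t][v_{t+1}]. For example, for (i, j) = (0, 2) we minimise over 3 possible intermediate vertex sequences; the minimum is 5, attained along the walk 0 → 1 → 2.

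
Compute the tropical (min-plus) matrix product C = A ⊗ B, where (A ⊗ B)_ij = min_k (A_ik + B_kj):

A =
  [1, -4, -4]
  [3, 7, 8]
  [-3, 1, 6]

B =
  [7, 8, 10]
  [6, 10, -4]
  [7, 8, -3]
A ⊗ B =
  [2, 4, -8]
  [10, 11, 3]
  [4, 5, -3]

Apply the min-plus product entry-by-entry:
  C[0][0] = min over k of (A[0][0] + B[0][0] = 1 + 7 = 8, A[0][1] + B[1][0] = -4 + 6 = 2, A[0][2] + B[2][0] = -4 + 7 = 3) = 2 (attained at k = 1)
  C[0][1] = min over k of (A[0][0] + B[0][1] = 1 + 8 = 9, A[0][1] + B[1][1] = -4 + 10 = 6, A[0][2] + B[2][1] = -4 + 8 = 4) = 4 (attained at k = 2)
  C[0][2] = min over k of (A[0][0] + B[0][2] = 1 + 10 = 11, A[0][1] + B[1][2] = -4 + -4 = -8, A[0][2] + B[2][2] = -4 + -3 = -7) = -8 (attained at k = 1)
  C[1][0] = min over k of (A[1][0] + B[0][0] = 3 + 7 = 10, A[1][1] + B[1][0] = 7 + 6 = 13, A[1][2] + B[2][0] = 8 + 7 = 15) = 10 (attained at k = 0)
  C[1][1] = min over k of (A[1][0] + B[0][1] = 3 + 8 = 11, A[1][1] + B[1][1] = 7 + 10 = 17, A[1][2] + B[2][1] = 8 + 8 = 16) = 11 (attained at k = 0)
  C[1][2] = min over k of (A[1][0] + B[0][2] = 3 + 10 = 13, A[1][1] + B[1][2] = 7 + -4 = 3, A[1][2] + B[2][2] = 8 + -3 = 5) = 3 (attained at k = 1)
  C[2][0] = min over k of (A[2][0] + B[0][0] = -3 + 7 = 4, A[2][1] + B[1][0] = 1 + 6 = 7, A[2][2] + B[2][0] = 6 + 7 = 13) = 4 (attained at k = 0)
  C[2][1] = min over k of (A[2][0] + B[0][1] = -3 + 8 = 5, A[2][1] + B[1][1] = 1 + 10 = 11, A[2][2] + B[2][1] = 6 + 8 = 14) = 5 (attained at k = 0)
  C[2][2] = min over k of (A[2][0] + B[0][2] = -3 + 10 = 7, A[2][1] + B[1][2] = 1 + -4 = -3, A[2][2] + B[2][2] = 6 + -3 = 3) = -3 (attained at k = 1)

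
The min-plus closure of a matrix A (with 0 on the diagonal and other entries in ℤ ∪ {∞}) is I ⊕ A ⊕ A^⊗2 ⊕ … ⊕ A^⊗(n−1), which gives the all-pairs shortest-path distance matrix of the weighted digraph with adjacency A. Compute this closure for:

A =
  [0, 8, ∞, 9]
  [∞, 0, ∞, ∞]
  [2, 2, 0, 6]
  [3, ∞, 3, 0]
Closure =
  [0, 8, 12, 9]
  [∞, 0, ∞, ∞]
  [2, 2, 0, 6]
  [3, 5, 3, 0]

This is the Floyd-Warshall all-pairs shortest-path computation. For each intermediate vertex k = 0, 1, …, 3, update dist[i][j] ← min(dist[i][j], dist[i][k] + dist[k][j]). The final matrix gives, for each (i, j), the minimum total weight of any directed path from i to j (possibly empty when i = j).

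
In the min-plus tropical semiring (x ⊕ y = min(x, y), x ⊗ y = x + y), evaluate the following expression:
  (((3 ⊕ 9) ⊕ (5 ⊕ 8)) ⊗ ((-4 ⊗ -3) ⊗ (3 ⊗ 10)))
(((3 ⊕ 9) ⊕ (5 ⊕ 8)) ⊗ ((-4 ⊗ -3) ⊗ (3 ⊗ 10))) = 9

Expand innermost to outermost. Recall ⊕ takes the minimum of its arguments and ⊗ takes their sum. Working out the expression (((3 ⊕ 9) ⊕ (5 ⊕ 8)) ⊗ ((-4 ⊗ -3) ⊗ (3 ⊗ 10))) gives 9.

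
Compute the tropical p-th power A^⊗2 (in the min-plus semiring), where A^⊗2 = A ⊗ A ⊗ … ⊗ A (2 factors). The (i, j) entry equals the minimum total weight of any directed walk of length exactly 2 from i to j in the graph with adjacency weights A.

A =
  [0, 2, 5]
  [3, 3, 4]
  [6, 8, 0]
A^⊗2 =
  [0, 2, 5]
  [3, 5, 4]
  [6, 8, 0]

Each entry (A^⊗2)_ij equals the minimum over all length-2 walks i = v_0 → v_1 → … → v_2 = j of Σ_t A[v_t][v_{t+1}]. For example, for (i, j) = (0, 2) we minimise over 3 possible intermediate vertex sequences; the minimum is 5, attained along the walk 0 → 0 → 2.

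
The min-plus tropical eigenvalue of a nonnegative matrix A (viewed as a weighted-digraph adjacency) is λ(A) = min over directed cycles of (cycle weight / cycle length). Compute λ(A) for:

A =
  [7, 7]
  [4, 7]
λ(A) = 11/2

Enumerate directed cycles and compute their means (weight / length). Sample:
  cycle 0 → 0: weight = 7, length = 1, mean = 7/1 ≈ 7.000
  cycle 1 → 1: weight = 7, length = 1, mean = 7/1 ≈ 7.000
  cycle 0 → 1 → 0: weight = 11, length = 2, mean = 11/2 ≈ 5.500
  cycle 1 → 0 → 1: weight = 11, length = 2, mean = 11/2 ≈ 5.500
Minimum mean = 5.500, attained e.g. along the cycle 0 → 1 → 0 with weight 11 and length 2. So λ(A) = 11/2 = 11/2.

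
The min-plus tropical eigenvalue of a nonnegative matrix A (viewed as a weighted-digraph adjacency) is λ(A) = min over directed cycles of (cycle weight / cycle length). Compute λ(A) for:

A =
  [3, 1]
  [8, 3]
λ(A) = 3

Enumerate directed cycles and compute their means (weight / length). Sample:
  cycle 0 → 0: weight = 3, length = 1, mean = 3/1 ≈ 3.000
  cycle 1 → 1: weight = 3, length = 1, mean = 3/1 ≈ 3.000
  cycle 0 → 1 → 0: weight = 9, length = 2, mean = 9/2 ≈ 4.500
  cycle 1 → 0 → 1: weight = 9, length = 2, mean = 9/2 ≈ 4.500
Minimum mean = 3.000, attained e.g. along the cycle 0 → 0 with weight 3 and length 1. So λ(A) = 3/1 = 3.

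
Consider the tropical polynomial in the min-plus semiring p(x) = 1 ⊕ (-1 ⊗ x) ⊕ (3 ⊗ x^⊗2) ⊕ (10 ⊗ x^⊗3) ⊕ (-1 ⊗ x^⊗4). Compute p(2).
p(2) = 1

A tropical monomial a ⊗ x^⊗i evaluates to a + i · x. Evaluating each term at x = 2:
  Term 0 contributes 1 + 0 · 2 = 1
  Term 1 contributes -1 + 1 · 2 = 1
  Term 2 contributes 3 + 2 · 2 = 7
  Term 3 contributes 10 + 3 · 2 = 16
  Term 4 contributes -1 + 4 · 2 = 7
p(2) = ⊕ of these = min[1, 1, 7, 16, 7] = 1.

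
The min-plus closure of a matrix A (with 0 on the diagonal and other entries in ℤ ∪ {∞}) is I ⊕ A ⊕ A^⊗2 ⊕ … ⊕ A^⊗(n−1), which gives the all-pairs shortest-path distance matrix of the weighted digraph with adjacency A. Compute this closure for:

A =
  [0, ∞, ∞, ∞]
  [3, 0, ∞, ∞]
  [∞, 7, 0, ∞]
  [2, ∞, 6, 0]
Closure =
  [0, ∞, ∞, ∞]
  [3, 0, ∞, ∞]
  [10, 7, 0, ∞]
  [2, 13, 6, 0]

This is the Floyd-Warshall all-pairs shortest-path computation. For each intermediate vertex k = 0, 1, …, 3, update dist[i][j] ← min(dist[i][j], dist[i][k] + dist[k][j]). The final matrix gives, for each (i, j), the minimum total weight of any directed path from i to j (possibly empty when i = j).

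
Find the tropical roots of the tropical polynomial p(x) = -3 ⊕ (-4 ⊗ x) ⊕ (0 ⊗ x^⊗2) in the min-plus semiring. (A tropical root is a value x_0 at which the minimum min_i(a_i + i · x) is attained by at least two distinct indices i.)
Roots: {-4, 1}

Each tropical root is a break point of the lower envelope of the lines y = a_i + i · x (there are 3 lines, with slopes 0, 1, ..., 2). Only the lines that attain the minimum somewhere contribute to roots; other lines are dominated. Here the surviving (envelope) indices are i = 2, i = 1, i = 0.
Intersections between consecutive envelope lines give the roots: for adjacent envelope indices i < j the intersection is x = (a_i − a_j) / (j − i). Reading off the sorted break points: {-4, 1}.
Verification: at each break x_0, at least two indices attain the minimum of min_i(a_i + i · x_0).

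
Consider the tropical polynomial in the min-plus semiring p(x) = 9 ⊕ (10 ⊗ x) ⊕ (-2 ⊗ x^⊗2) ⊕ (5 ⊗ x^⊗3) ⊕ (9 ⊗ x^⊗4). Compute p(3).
p(3) = 4

A tropical monomial a ⊗ x^⊗i evaluates to a + i · x. Evaluating each term at x = 3:
  Term 0 contributes 9 + 0 · 3 = 9
  Term 1 contributes 10 + 1 · 3 = 13
  Term 2 contributes -2 + 2 · 3 = 4
  Term 3 contributes 5 + 3 · 3 = 14
  Term 4 contributes 9 + 4 · 3 = 21
p(3) = ⊕ of these = min[9, 13, 4, 14, 21] = 4.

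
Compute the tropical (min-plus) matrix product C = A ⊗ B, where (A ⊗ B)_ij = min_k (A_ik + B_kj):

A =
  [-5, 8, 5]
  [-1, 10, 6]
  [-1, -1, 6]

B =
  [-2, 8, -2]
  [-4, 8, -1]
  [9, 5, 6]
A ⊗ B =
  [-7, 3, -7]
  [-3, 7, -3]
  [-5, 7, -3]

Apply the min-plus product entry-by-entry:
  C[0][0] = min over k of (A[0][0] + B[0][0] = -5 + -2 = -7, A[0][1] + B[1][0] = 8 + -4 = 4, A[0][2] + B[2][0] = 5 + 9 = 14) = -7 (attained at k = 0)
  C[0][1] = min over k of (A[0][0] + B[0][1] = -5 + 8 = 3, A[0][1] + B[1][1] = 8 + 8 = 16, A[0][2] + B[2][1] = 5 + 5 = 10) = 3 (attained at k = 0)
  C[0][2] = min over k of (A[0][0] + B[0][2] = -5 + -2 = -7, A[0][1] + B[1][2] = 8 + -1 = 7, A[0][2] + B[2][2] = 5 + 6 = 11) = -7 (attained at k = 0)
  C[1][0] = min over k of (A[1][0] + B[0][0] = -1 + -2 = -3, A[1][1] + B[1][0] = 10 + -4 = 6, A[1][2] + B[2][0] = 6 + 9 = 15) = -3 (attained at k = 0)
  C[1][1] = min over k of (A[1][0] + B[0][1] = -1 + 8 = 7, A[1][1] + B[1][1] = 10 + 8 = 18, A[1][2] + B[2][1] = 6 + 5 = 11) = 7 (attained at k = 0)
  C[1][2] = min over k of (A[1][0] + B[0][2] = -1 + -2 = -3, A[1][1] + B[1][2] = 10 + -1 = 9, A[1][2] + B[2][2] = 6 + 6 = 12) = -3 (attained at k = 0)
  C[2][0] = min over k of (A[2][0] + B[0][0] = -1 + -2 = -3, A[2][1] + B[1][0] = -1 + -4 = -5, A[2][2] + B[2][0] = 6 + 9 = 15) = -5 (attained at k = 1)
  C[2][1] = min over k of (A[2][0] + B[0][1] = -1 + 8 = 7, A[2][1] + B[1][1] = -1 + 8 = 7, A[2][2] + B[2][1] = 6 + 5 = 11) = 7 (attained at k = 0)
  C[2][2] = min over k of (A[2][0] + B[0][2] = -1 + -2 = -3, A[2][1] + B[1][2] = -1 + -1 = -2, A[2][2] + B[2][2] = 6 + 6 = 12) = -3 (attained at k = 0)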